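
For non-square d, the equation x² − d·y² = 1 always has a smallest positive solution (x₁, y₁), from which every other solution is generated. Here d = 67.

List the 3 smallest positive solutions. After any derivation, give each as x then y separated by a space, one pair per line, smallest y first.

√67 = [8; 5,2,1,1,7,1,1,2,5,16, …], period ℓ=10 (even) → k=9
a_0=8:  p_0=8·1+0=8,  q_0=8·0+1=1
a_1=5:  p_1=5·8+1=41,  q_1=5·1+0=5
…
a_3=1:  p_3=1·90+41=131,  q_3=1·11+5=16
a_4=1:  p_4=1·131+90=221,  q_4=1·16+11=27
…
a_7=1:  p_7=1·1899+1678=3577,  q_7=1·232+205=437
a_8=2:  p_8=2·3577+1899=9053,  q_8=2·437+232=1106
a_9=5:  p_9=5·9053+3577=48842,  q_9=5·1106+437=5967
→ (48842, 5967).  Check: 48842²=2385540964, 67·5967²=2385540963, difference 1.
(x_2, y_2) = (48842·48842 + 67·5967·5967, 48842·5967 + 5967·48842) = (4771081927, 582880428)
(x_3, y_3) = (48842·4771081927 + 67·5967·582880428, 48842·582880428 + 5967·4771081927) = (466058366908226, 56938091722785)

48842 5967
4771081927 582880428
466058366908226 56938091722785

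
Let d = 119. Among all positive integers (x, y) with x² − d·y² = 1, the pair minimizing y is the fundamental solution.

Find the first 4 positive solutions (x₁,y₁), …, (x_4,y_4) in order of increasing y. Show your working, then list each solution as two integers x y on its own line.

120 11
28799 2640
6911640 633589
1658764801 152058720

√119 = [10; 1,9,1,20, …], period ℓ=4 (even) → k=3
i=0: a=10 ⇒ p=10, q=1
i=1: a=1 ⇒ p=11, q=1
i=2: a=9 ⇒ p=109, q=10
i=3: a=1 ⇒ p=120, q=11
fundamental: x₁=120, y₁=11  (since 14400 − 119·121 = 1)
n=2: (120,11)∘(120,11) = (120·120+119·11·11, 120·11+11·120) = (28799,2640)
n=3: (28799,2640)∘(120,11) = (120·28799+119·11·2640, 120·2640+11·28799) = (6911640,633589)
n=4: (6911640,633589)∘(120,11) = (120·6911640+119·11·633589, 120·633589+11·6911640) = (1658764801,152058720)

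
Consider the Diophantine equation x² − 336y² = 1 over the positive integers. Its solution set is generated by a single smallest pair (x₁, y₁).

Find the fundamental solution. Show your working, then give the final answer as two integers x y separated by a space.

√336 = [18; 3,36, …], period ℓ=2 (even) → k=1
k=0  a_k=18  p_k/q_k = 18/1
k=1  a_k=3  p_k/q_k = 55/3
(x₁, y₁) = (55, 3);  55² − 336·3² = 1 ✓

55 3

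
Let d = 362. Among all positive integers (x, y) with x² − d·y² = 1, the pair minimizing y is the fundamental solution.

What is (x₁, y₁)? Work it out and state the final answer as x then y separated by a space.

√362 = [19; 38, …], period ℓ=1 (odd) → k=1
step 0: (19, 1)  from 19·(1,0) + (0,1)
step 1: (723, 38)  from 38·(19,1) + (1,0)
(x₁, y₁) = (723, 38);  723² − 362·38² = 1 ✓

723 38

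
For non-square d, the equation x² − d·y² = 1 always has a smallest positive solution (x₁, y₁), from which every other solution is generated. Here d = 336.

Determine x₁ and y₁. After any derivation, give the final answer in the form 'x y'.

[18; 3,36] for √336; ℓ=2 ⇒ convergent index 1
a_0=18:  p_0=18·1+0=18,  q_0=18·0+1=1
a_1=3:  p_1=3·18+1=55,  q_1=3·1+0=3
fundamental: x₁=55, y₁=3  (since 3025 − 336·9 = 1)

55 3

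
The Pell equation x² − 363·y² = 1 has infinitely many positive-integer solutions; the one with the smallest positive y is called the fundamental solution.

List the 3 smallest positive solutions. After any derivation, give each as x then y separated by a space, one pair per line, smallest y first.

[19; 19,38] for √363; ℓ=2 ⇒ convergent index 1
i=0: a=19 ⇒ p=19, q=1
i=1: a=19 ⇒ p=362, q=19
(x₁, y₁) = (362, 19);  362² − 363·19² = 1 ✓
k=2:  x_2 = 362·362+363·19·19 = 262087,  y_2 = 362·19+19·362 = 13756
k=3:  x_3 = 362·262087+363·19·13756 = 189750626,  y_3 = 362·13756+19·262087 = 9959325

362 19
262087 13756
189750626 9959325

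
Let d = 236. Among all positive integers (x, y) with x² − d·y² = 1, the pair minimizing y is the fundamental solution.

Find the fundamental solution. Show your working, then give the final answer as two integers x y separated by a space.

561799 36570

√236 → a₀=15, period (2,1,3,5,1,6,1,5,3,1,2,30); ℓ=12 even so k=11
i=0: a=15 ⇒ p=15, q=1
i=1: a=2 ⇒ p=31, q=2
i=2: a=1 ⇒ p=46, q=3
…
i=5: a=1 ⇒ p=1060, q=69
…
i=8: a=5 ⇒ p=48806, q=3177
i=9: a=3 ⇒ p=154729, q=10072
i=10: a=1 ⇒ p=203535, q=13249
i=11: a=2 ⇒ p=561799, q=36570
→ (561799, 36570).  Check: 561799²=315618116401, 236·36570²=315618116400, difference 1.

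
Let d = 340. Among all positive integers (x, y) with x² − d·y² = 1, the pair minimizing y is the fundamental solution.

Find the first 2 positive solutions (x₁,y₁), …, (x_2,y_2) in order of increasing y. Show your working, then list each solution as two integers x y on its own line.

d=340: √d = [18; 2,3,1,1,1,…,3,2,36] (ℓ=14, even), read p_13/q_13
step 0: (18, 1)  from 18·(1,0) + (0,1)
step 1: (37, 2)  from 2·(18,1) + (1,0)
step 2: (129, 7)  from 3·(37,2) + (18,1)
…
step 4: (295, 16)  from 1·(166,9) + (129,7)
step 5: (461, 25)  from 1·(295,16) + (166,9)
step 6: (756, 41)  from 1·(461,25) + (295,16)
step 7: (6509, 353)  from 8·(756,41) + (461,25)
step 8: (7265, 394)  from 1·(6509,353) + (756,41)
step 9: (13774, 747)  from 1·(7265,394) + (6509,353)
…
step 12: (125478, 6805)  from 3·(34813,1888) + (21039,1141)
step 13: (285769, 15498)  from 2·(125478,6805) + (34813,1888)
fundamental: x₁=285769, y₁=15498  (since 81663921361 − 340·240188004 = 1)
(x_2, y_2) = (285769·285769 + 340·15498·15498, 285769·15498 + 15498·285769) = (163327842721, 8857695924)

285769 15498
163327842721 8857695924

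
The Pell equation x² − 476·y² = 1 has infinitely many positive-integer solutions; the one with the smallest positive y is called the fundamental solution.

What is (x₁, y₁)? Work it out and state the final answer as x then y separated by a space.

√476 → a₀=21, period (1,4,2,10,2,4,1,42); ℓ=8 even so k=7
i=0: a=21 ⇒ p=21, q=1
i=1: a=1 ⇒ p=22, q=1
…
i=3: a=2 ⇒ p=240, q=11
i=4: a=10 ⇒ p=2509, q=115
i=5: a=2 ⇒ p=5258, q=241
i=6: a=4 ⇒ p=23541, q=1079
i=7: a=1 ⇒ p=28799, q=1320
fundamental: x₁=28799, y₁=1320  (since 829382401 − 476·1742400 = 1)

28799 1320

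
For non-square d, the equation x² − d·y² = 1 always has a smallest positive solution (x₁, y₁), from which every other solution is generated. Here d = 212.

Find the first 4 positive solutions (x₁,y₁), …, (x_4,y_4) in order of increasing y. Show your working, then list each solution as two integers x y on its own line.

66249 4550
8777860001 602865900
1163048894346249 79878526013650
154101652394311440001 10583744939153731800

√212 = [14; 1,1,3,1,1,…,1,1,28, …], period ℓ=14 (even) → k=13
k=0  a_k=14  p_k/q_k = 14/1
…
k=12  a_k=1  p_k/q_k = 37114/2549
k=13  a_k=1  p_k/q_k = 66249/4550
→ (66249, 4550).  Check: 66249²=4388930001, 212·4550²=4388930000, difference 1.
(66249+4550√212)^2 = 8777860001 + 602865900√212
(66249+4550√212)^3 = 1163048894346249 + 79878526013650√212
(66249+4550√212)^4 = 154101652394311440001 + 10583744939153731800√212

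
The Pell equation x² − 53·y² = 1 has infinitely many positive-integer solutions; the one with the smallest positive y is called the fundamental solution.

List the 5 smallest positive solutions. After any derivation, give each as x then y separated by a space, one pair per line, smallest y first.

66249 9100
8777860001 1205731800
1163048894346249 159757052027300
154101652394311440001 21167489878307463600
20418160737778428282906249 2804650073736225260045500

d=53: √d = [7; 3,1,1,3,14] (ℓ=5, odd), read p_9/q_9
k=0  a_k=7  p_k/q_k = 7/1
…
k=5  a_k=14  p_k/q_k = 2599/357
k=6  a_k=3  p_k/q_k = 7979/1096
…
k=8  a_k=1  p_k/q_k = 18557/2549
k=9  a_k=3  p_k/q_k = 66249/9100
(x₁, y₁) = (66249, 9100);  66249² − 53·9100² = 1 ✓
(66249+9100√53)^2 = 8777860001 + 1205731800√53
(66249+9100√53)^3 = 1163048894346249 + 159757052027300√53
(66249+9100√53)^4 = 154101652394311440001 + 21167489878307463600√53
(66249+9100√53)^5 = 20418160737778428282906249 + 2804650073736225260045500√53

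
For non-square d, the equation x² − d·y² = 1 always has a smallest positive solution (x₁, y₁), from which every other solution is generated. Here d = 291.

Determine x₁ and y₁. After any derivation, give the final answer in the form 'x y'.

[17; 17,34] for √291; ℓ=2 ⇒ convergent index 1
k=0  a_k=17  p_k/q_k = 17/1
k=1  a_k=17  p_k/q_k = 290/17
→ (290, 17).  Check: 290²=84100, 291·17²=84099, difference 1.

290 17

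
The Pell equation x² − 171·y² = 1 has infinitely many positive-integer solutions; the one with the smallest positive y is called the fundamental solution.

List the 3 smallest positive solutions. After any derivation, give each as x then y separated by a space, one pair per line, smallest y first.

d=171: √d = [13; 13,26] (ℓ=2, even), read p_1/q_1
k=0  a_k=13  p_k/q_k = 13/1
k=1  a_k=13  p_k/q_k = 170/13
(x₁, y₁) = (170, 13);  170² − 171·13² = 1 ✓
(170+13√171)^2 = 57799 + 4420√171
(170+13√171)^3 = 19651490 + 1502787√171

170 13
57799 4420
19651490 1502787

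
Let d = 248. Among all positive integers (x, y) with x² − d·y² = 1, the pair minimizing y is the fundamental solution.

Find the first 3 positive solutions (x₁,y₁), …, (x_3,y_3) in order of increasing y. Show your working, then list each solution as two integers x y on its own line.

63 4
7937 504
999999 63500

√248 = [15; 1,2,1,30, …], period ℓ=4 (even) → k=3
step 0: (15, 1)  from 15·(1,0) + (0,1)
…
step 2: (47, 3)  from 2·(16,1) + (15,1)
step 3: (63, 4)  from 1·(47,3) + (16,1)
(x₁, y₁) = (63, 4);  63² − 248·4² = 1 ✓
(x_2, y_2) = (63·63 + 248·4·4, 63·4 + 4·63) = (7937, 504)
(x_3, y_3) = (63·7937 + 248·4·504, 63·504 + 4·7937) = (999999, 63500)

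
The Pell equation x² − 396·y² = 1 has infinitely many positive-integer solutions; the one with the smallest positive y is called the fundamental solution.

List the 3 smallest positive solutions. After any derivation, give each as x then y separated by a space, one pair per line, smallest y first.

[19; 1,8,1,38] for √396; ℓ=4 ⇒ convergent index 3
i=0: a=19 ⇒ p=19, q=1
i=1: a=1 ⇒ p=20, q=1
i=2: a=8 ⇒ p=179, q=9
i=3: a=1 ⇒ p=199, q=10
(x₁, y₁) = (199, 10);  199² − 396·10² = 1 ✓
k=2:  x_2 = 199·199+396·10·10 = 79201,  y_2 = 199·10+10·199 = 3980
k=3:  x_3 = 199·79201+396·10·3980 = 31521799,  y_3 = 199·3980+10·79201 = 1584030

199 10
79201 3980
31521799 1584030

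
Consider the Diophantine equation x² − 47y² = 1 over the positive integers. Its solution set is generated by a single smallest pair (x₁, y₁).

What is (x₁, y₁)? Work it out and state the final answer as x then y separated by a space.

d=47: √d = [6; 1,5,1,12] (ℓ=4, even), read p_3/q_3
a_0=6:  p_0=6·1+0=6,  q_0=6·0+1=1
…
a_2=5:  p_2=5·7+6=41,  q_2=5·1+1=6
a_3=1:  p_3=1·41+7=48,  q_3=1·6+1=7
→ (48, 7).  Check: 48²=2304, 47·7²=2303, difference 1.

48 7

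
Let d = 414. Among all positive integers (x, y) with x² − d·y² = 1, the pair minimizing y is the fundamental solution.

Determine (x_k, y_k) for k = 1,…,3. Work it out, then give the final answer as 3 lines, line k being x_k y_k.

d=414: √d = [20; 2,1,7,2,7,1,2,40] (ℓ=8, even), read p_7/q_7
step 0: (20, 1)  from 20·(1,0) + (0,1)
step 1: (41, 2)  from 2·(20,1) + (1,0)
step 2: (61, 3)  from 1·(41,2) + (20,1)
step 3: (468, 23)  from 7·(61,3) + (41,2)
step 4: (997, 49)  from 2·(468,23) + (61,3)
…
step 6: (8444, 415)  from 1·(7447,366) + (997,49)
step 7: (24335, 1196)  from 2·(8444,415) + (7447,366)
→ (24335, 1196).  Check: 24335²=592192225, 414·1196²=592192224, difference 1.
(x_2, y_2) = (24335·24335 + 414·1196·1196, 24335·1196 + 1196·24335) = (1184384449, 58209320)
(x_3, y_3) = (24335·1184384449 + 414·1196·58209320, 24335·58209320 + 1196·1184384449) = (57643991108495, 2833047603204)

24335 1196
1184384449 58209320
57643991108495 2833047603204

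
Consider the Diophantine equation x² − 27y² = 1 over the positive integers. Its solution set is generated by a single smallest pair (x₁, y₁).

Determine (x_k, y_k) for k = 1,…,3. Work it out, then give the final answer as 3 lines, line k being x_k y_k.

√27 = [5; 5,10, …], period ℓ=2 (even) → k=1
a_0=5:  p_0=5·1+0=5,  q_0=5·0+1=1
a_1=5:  p_1=5·5+1=26,  q_1=5·1+0=5
(x₁, y₁) = (26, 5);  26² − 27·5² = 1 ✓
(26+5√27)^2 = 1351 + 260√27
(26+5√27)^3 = 70226 + 13515√27

26 5
1351 260
70226 13515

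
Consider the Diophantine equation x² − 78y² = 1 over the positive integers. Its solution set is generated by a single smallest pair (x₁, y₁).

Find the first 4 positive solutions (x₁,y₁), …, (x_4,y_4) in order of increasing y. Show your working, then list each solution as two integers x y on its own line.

53 6
5617 636
595349 67410
63101377 7144824

[8; 1,4,1,16] for √78; ℓ=4 ⇒ convergent index 3
k=0  a_k=8  p_k/q_k = 8/1
…
k=2  a_k=4  p_k/q_k = 44/5
k=3  a_k=1  p_k/q_k = 53/6
fundamental: x₁=53, y₁=6  (since 2809 − 78·36 = 1)
k=2:  x_2 = 53·53+78·6·6 = 5617,  y_2 = 53·6+6·53 = 636
k=3:  x_3 = 53·5617+78·6·636 = 595349,  y_3 = 53·636+6·5617 = 67410
k=4:  x_4 = 53·595349+78·6·67410 = 63101377,  y_4 = 53·67410+6·595349 = 7144824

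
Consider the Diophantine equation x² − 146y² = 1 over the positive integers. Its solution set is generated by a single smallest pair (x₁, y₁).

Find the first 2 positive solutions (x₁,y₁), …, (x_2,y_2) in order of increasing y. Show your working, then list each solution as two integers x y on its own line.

145 12
42049 3480

d=146: √d = [12; 12,24] (ℓ=2, even), read p_1/q_1
k=0  a_k=12  p_k/q_k = 12/1
k=1  a_k=12  p_k/q_k = 145/12
fundamental: x₁=145, y₁=12  (since 21025 − 146·144 = 1)
(x_2, y_2) = (145·145 + 146·12·12, 145·12 + 12·145) = (42049, 3480)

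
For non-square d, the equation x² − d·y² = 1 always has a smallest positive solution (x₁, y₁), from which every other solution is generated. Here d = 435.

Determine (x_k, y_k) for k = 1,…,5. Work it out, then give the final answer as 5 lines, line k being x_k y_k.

[20; 1,5,1,40] for √435; ℓ=4 ⇒ convergent index 3
a_0=20:  p_0=20·1+0=20,  q_0=20·0+1=1
…
a_2=5:  p_2=5·21+20=125,  q_2=5·1+1=6
a_3=1:  p_3=1·125+21=146,  q_3=1·6+1=7
fundamental: x₁=146, y₁=7  (since 21316 − 435·49 = 1)
(x_2, y_2) = (146·146 + 435·7·7, 146·7 + 7·146) = (42631, 2044)
(x_3, y_3) = (146·42631 + 435·7·2044, 146·2044 + 7·42631) = (12448106, 596841)
(x_4, y_4) = (146·12448106 + 435·7·596841, 146·596841 + 7·12448106) = (3634804321, 174275528)
(x_5, y_5) = (146·3634804321 + 435·7·174275528, 146·174275528 + 7·3634804321) = (1061350413626, 50887857335)

146 7
42631 2044
12448106 596841
3634804321 174275528
1061350413626 50887857335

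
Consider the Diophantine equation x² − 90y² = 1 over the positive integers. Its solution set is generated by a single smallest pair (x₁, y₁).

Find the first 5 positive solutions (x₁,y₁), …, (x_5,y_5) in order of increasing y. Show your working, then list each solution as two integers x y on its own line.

19 2
721 76
27379 2886
1039681 109592
39480499 4161610

[9; 2,18] for √90; ℓ=2 ⇒ convergent index 1
a_0=9:  p_0=9·1+0=9,  q_0=9·0+1=1
a_1=2:  p_1=2·9+1=19,  q_1=2·1+0=2
fundamental: x₁=19, y₁=2  (since 361 − 90·4 = 1)
(19+2√90)^2 = 721 + 76√90
(19+2√90)^3 = 27379 + 2886√90
(19+2√90)^4 = 1039681 + 109592√90
(19+2√90)^5 = 39480499 + 4161610√90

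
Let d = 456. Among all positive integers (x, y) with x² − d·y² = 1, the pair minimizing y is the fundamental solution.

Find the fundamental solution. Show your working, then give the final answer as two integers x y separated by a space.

√456 → a₀=21, period (2,1,4,1,2,42); ℓ=6 even so k=5
step 0: (21, 1)  from 21·(1,0) + (0,1)
step 1: (43, 2)  from 2·(21,1) + (1,0)
…
step 4: (363, 17)  from 1·(299,14) + (64,3)
step 5: (1025, 48)  from 2·(363,17) + (299,14)
fundamental: x₁=1025, y₁=48  (since 1050625 − 456·2304 = 1)

1025 48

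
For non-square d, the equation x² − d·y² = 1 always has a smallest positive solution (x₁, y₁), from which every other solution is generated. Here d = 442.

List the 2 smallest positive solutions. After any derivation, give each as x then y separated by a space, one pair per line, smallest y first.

883 42
1559377 74172

d=442: √d = [21; 42] (ℓ=1, odd), read p_1/q_1
k=0  a_k=21  p_k/q_k = 21/1
k=1  a_k=42  p_k/q_k = 883/42
fundamental: x₁=883, y₁=42  (since 779689 − 442·1764 = 1)
n=2: (883,42)∘(883,42) = (883·883+442·42·42, 883·42+42·883) = (1559377,74172)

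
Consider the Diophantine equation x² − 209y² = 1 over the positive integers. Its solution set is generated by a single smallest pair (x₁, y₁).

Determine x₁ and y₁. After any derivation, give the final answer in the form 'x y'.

46551 3220

√209 = [14; 2,5,3,2,3,5,2,28, …], period ℓ=8 (even) → k=7
step 0: (14, 1)  from 14·(1,0) + (0,1)
…
step 5: (4019, 278)  from 3·(1171,81) + (506,35)
step 6: (21266, 1471)  from 5·(4019,278) + (1171,81)
step 7: (46551, 3220)  from 2·(21266,1471) + (4019,278)
(x₁, y₁) = (46551, 3220);  46551² − 209·3220² = 1 ✓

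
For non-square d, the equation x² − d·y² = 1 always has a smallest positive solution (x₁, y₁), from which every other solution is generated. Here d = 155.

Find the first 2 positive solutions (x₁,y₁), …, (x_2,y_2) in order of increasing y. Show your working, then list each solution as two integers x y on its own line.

249 20
124001 9960

√155 → a₀=12, period (2,4,2,24); ℓ=4 even so k=3
a_0=12:  p_0=12·1+0=12,  q_0=12·0+1=1
…
a_2=4:  p_2=4·25+12=112,  q_2=4·2+1=9
a_3=2:  p_3=2·112+25=249,  q_3=2·9+2=20
→ (249, 20).  Check: 249²=62001, 155·20²=62000, difference 1.
(249+20√155)^2 = 124001 + 9960√155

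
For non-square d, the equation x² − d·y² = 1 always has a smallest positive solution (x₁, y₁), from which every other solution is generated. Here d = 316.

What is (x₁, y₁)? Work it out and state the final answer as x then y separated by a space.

√316 → a₀=17, period (1,3,2,8,2,3,1,34); ℓ=8 even so k=7
a_0=17:  p_0=17·1+0=17,  q_0=17·0+1=1
a_1=1:  p_1=1·17+1=18,  q_1=1·1+0=1
a_2=3:  p_2=3·18+17=71,  q_2=3·1+1=4
…
a_4=8:  p_4=8·160+71=1351,  q_4=8·9+4=76
a_5=2:  p_5=2·1351+160=2862,  q_5=2·76+9=161
a_6=3:  p_6=3·2862+1351=9937,  q_6=3·161+76=559
a_7=1:  p_7=1·9937+2862=12799,  q_7=1·559+161=720
fundamental: x₁=12799, y₁=720  (since 163814401 − 316·518400 = 1)

12799 720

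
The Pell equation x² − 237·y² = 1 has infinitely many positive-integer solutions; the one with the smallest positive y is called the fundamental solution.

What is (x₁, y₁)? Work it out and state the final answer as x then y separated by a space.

[15; 2,1,1,7,10,7,1,1,2,30] for √237; ℓ=10 ⇒ convergent index 9
a_0=15:  p_0=15·1+0=15,  q_0=15·0+1=1
…
a_5=10:  p_5=10·585+77=5927,  q_5=10·38+5=385
…
a_7=1:  p_7=1·42074+5927=48001,  q_7=1·2733+385=3118
a_8=1:  p_8=1·48001+42074=90075,  q_8=1·3118+2733=5851
a_9=2:  p_9=2·90075+48001=228151,  q_9=2·5851+3118=14820
(x₁, y₁) = (228151, 14820);  228151² − 237·14820² = 1 ✓

228151 14820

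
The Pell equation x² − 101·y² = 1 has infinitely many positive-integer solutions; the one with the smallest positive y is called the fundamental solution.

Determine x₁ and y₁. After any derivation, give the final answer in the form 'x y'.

201 20

√101 = [10; 20, …], period ℓ=1 (odd) → k=1
a_0=10:  p_0=10·1+0=10,  q_0=10·0+1=1
a_1=20:  p_1=20·10+1=201,  q_1=20·1+0=20
(x₁, y₁) = (201, 20);  201² − 101·20² = 1 ✓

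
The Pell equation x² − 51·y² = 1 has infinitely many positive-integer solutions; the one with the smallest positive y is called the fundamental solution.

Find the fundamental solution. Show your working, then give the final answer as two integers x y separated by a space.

√51 = [7; 7,14, …], period ℓ=2 (even) → k=1
i=0: a=7 ⇒ p=7, q=1
i=1: a=7 ⇒ p=50, q=7
→ (50, 7).  Check: 50²=2500, 51·7²=2499, difference 1.

50 7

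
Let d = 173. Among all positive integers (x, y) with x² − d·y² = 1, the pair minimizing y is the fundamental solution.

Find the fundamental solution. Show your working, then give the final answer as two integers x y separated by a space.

2499849 190060

√173 = [13; 6,1,1,6,26, …], period ℓ=5 (odd) → k=9
i=0: a=13 ⇒ p=13, q=1
i=1: a=6 ⇒ p=79, q=6
i=2: a=1 ⇒ p=92, q=7
…
i=7: a=1 ⇒ p=205791, q=15646
i=8: a=1 ⇒ p=382343, q=29069
i=9: a=6 ⇒ p=2499849, q=190060
fundamental: x₁=2499849, y₁=190060  (since 6249245022801 − 173·36122803600 = 1)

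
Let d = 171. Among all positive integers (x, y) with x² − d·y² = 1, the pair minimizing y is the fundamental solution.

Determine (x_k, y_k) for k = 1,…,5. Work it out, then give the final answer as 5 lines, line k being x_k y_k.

√171 = [13; 13,26, …], period ℓ=2 (even) → k=1
k=0  a_k=13  p_k/q_k = 13/1
k=1  a_k=13  p_k/q_k = 170/13
→ (170, 13).  Check: 170²=28900, 171·13²=28899, difference 1.
k=2:  x_2 = 170·170+171·13·13 = 57799,  y_2 = 170·13+13·170 = 4420
k=3:  x_3 = 170·57799+171·13·4420 = 19651490,  y_3 = 170·4420+13·57799 = 1502787
k=4:  x_4 = 170·19651490+171·13·1502787 = 6681448801,  y_4 = 170·1502787+13·19651490 = 510943160
k=5:  x_5 = 170·6681448801+171·13·510943160 = 2271672940850,  y_5 = 170·510943160+13·6681448801 = 173719171613

170 13
57799 4420
19651490 1502787
6681448801 510943160
2271672940850 173719171613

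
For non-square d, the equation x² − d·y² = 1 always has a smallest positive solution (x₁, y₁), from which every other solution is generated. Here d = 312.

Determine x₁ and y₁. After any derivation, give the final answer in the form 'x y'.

[17; 1,1,1,34] for √312; ℓ=4 ⇒ convergent index 3
i=0: a=17 ⇒ p=17, q=1
i=1: a=1 ⇒ p=18, q=1
i=2: a=1 ⇒ p=35, q=2
i=3: a=1 ⇒ p=53, q=3
→ (53, 3).  Check: 53²=2809, 312·3²=2808, difference 1.

53 3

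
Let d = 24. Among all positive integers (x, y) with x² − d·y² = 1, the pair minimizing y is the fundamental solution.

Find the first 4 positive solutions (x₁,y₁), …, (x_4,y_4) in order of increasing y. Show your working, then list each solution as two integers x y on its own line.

[4; 1,8] for √24; ℓ=2 ⇒ convergent index 1
step 0: (4, 1)  from 4·(1,0) + (0,1)
step 1: (5, 1)  from 1·(4,1) + (1,0)
fundamental: x₁=5, y₁=1  (since 25 − 24·1 = 1)
(x_2, y_2) = (5·5 + 24·1·1, 5·1 + 1·5) = (49, 10)
(x_3, y_3) = (5·49 + 24·1·10, 5·10 + 1·49) = (485, 99)
(x_4, y_4) = (5·485 + 24·1·99, 5·99 + 1·485) = (4801, 980)

5 1
49 10
485 99
4801 980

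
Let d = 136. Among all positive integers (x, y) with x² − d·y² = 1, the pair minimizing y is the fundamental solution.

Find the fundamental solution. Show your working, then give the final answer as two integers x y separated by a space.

35 3

[11; 1,1,1,22] for √136; ℓ=4 ⇒ convergent index 3
i=0: a=11 ⇒ p=11, q=1
i=1: a=1 ⇒ p=12, q=1
i=2: a=1 ⇒ p=23, q=2
i=3: a=1 ⇒ p=35, q=3
→ (35, 3).  Check: 35²=1225, 136·3²=1224, difference 1.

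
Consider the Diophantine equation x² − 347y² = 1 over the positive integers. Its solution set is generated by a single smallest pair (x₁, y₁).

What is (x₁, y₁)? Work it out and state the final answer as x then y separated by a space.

√347 = [18; 1,1,1,2,4,…,1,1,36, …], period ℓ=14 (even) → k=13
step 0: (18, 1)  from 18·(1,0) + (0,1)
…
step 3: (56, 3)  from 1·(37,2) + (19,1)
…
step 6: (801, 43)  from 1·(652,35) + (149,8)
step 7: (14269, 766)  from 17·(801,43) + (652,35)
step 8: (15070, 809)  from 1·(14269,766) + (801,43)
…
step 12: (402885, 21628)  from 1·(238717,12815) + (164168,8813)
step 13: (641602, 34443)  from 1·(402885,21628) + (238717,12815)
fundamental: x₁=641602, y₁=34443  (since 411653126404 − 347·1186320249 = 1)

641602 34443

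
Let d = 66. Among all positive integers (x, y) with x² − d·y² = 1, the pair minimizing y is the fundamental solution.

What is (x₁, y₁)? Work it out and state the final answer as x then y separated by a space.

65 8

[8; 8,16] for √66; ℓ=2 ⇒ convergent index 1
step 0: (8, 1)  from 8·(1,0) + (0,1)
step 1: (65, 8)  from 8·(8,1) + (1,0)
(x₁, y₁) = (65, 8);  65² − 66·8² = 1 ✓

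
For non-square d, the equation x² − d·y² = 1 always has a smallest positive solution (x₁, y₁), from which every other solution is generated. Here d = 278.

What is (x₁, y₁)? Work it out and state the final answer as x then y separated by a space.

2501 150

d=278: √d = [16; 1,2,16,2,1,32] (ℓ=6, even), read p_5/q_5
step 0: (16, 1)  from 16·(1,0) + (0,1)
step 1: (17, 1)  from 1·(16,1) + (1,0)
step 2: (50, 3)  from 2·(17,1) + (16,1)
step 3: (817, 49)  from 16·(50,3) + (17,1)
step 4: (1684, 101)  from 2·(817,49) + (50,3)
step 5: (2501, 150)  from 1·(1684,101) + (817,49)
→ (2501, 150).  Check: 2501²=6255001, 278·150²=6255000, difference 1.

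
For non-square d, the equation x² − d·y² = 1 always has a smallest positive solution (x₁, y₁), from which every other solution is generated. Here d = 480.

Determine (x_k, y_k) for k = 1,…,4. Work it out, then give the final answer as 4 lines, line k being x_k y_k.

241 11
116161 5302
55989361 2555553
26986755841 1231771244

[21; 1,9,1,42] for √480; ℓ=4 ⇒ convergent index 3
i=0: a=21 ⇒ p=21, q=1
…
i=2: a=9 ⇒ p=219, q=10
i=3: a=1 ⇒ p=241, q=11
(x₁, y₁) = (241, 11);  241² − 480·11² = 1 ✓
(x_2, y_2) = (241·241 + 480·11·11, 241·11 + 11·241) = (116161, 5302)
(x_3, y_3) = (241·116161 + 480·11·5302, 241·5302 + 11·116161) = (55989361, 2555553)
(x_4, y_4) = (241·55989361 + 480·11·2555553, 241·2555553 + 11·55989361) = (26986755841, 1231771244)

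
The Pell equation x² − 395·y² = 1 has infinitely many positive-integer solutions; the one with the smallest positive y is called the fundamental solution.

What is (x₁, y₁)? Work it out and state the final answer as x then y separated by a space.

159 8

d=395: √d = [19; 1,6,1,38] (ℓ=4, even), read p_3/q_3
step 0: (19, 1)  from 19·(1,0) + (0,1)
step 1: (20, 1)  from 1·(19,1) + (1,0)
step 2: (139, 7)  from 6·(20,1) + (19,1)
step 3: (159, 8)  from 1·(139,7) + (20,1)
fundamental: x₁=159, y₁=8  (since 25281 − 395·64 = 1)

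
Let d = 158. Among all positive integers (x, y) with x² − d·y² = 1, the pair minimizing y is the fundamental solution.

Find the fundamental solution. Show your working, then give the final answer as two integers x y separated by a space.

7743 616

√158 = [12; 1,1,3,12,3,1,1,24, …], period ℓ=8 (even) → k=7
k=0  a_k=12  p_k/q_k = 12/1
k=1  a_k=1  p_k/q_k = 13/1
…
k=3  a_k=3  p_k/q_k = 88/7
…
k=6  a_k=1  p_k/q_k = 4412/351
k=7  a_k=1  p_k/q_k = 7743/616
(x₁, y₁) = (7743, 616);  7743² − 158·616² = 1 ✓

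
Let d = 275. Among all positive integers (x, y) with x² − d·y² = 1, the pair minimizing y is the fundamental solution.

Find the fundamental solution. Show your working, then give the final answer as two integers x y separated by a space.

199 12

√275 = [16; 1,1,2,1,1,32, …], period ℓ=6 (even) → k=5
i=0: a=16 ⇒ p=16, q=1
…
i=2: a=1 ⇒ p=33, q=2
…
i=4: a=1 ⇒ p=116, q=7
i=5: a=1 ⇒ p=199, q=12
→ (199, 12).  Check: 199²=39601, 275·12²=39600, difference 1.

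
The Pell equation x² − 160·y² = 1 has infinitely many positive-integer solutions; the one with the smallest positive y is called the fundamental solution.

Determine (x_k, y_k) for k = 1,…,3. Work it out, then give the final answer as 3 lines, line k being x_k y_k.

721 57
1039681 82194
1499219281 118523691

[12; 1,1,1,5,1,1,1,24] for √160; ℓ=8 ⇒ convergent index 7
step 0: (12, 1)  from 12·(1,0) + (0,1)
…
step 4: (215, 17)  from 5·(38,3) + (25,2)
…
step 6: (468, 37)  from 1·(253,20) + (215,17)
step 7: (721, 57)  from 1·(468,37) + (253,20)
fundamental: x₁=721, y₁=57  (since 519841 − 160·3249 = 1)
(x_2, y_2) = (721·721 + 160·57·57, 721·57 + 57·721) = (1039681, 82194)
(x_3, y_3) = (721·1039681 + 160·57·82194, 721·82194 + 57·1039681) = (1499219281, 118523691)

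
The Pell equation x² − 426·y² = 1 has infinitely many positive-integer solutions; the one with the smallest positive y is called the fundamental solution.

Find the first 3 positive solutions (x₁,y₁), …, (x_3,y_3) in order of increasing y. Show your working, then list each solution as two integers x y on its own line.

88751 4300
15753480001 763258600
2796274207048751 135479928012900

√426 = [20; 1,1,1,3,2,6,2,3,1,1,1,40, …], period ℓ=12 (even) → k=11
step 0: (20, 1)  from 20·(1,0) + (0,1)
…
step 2: (41, 2)  from 1·(21,1) + (20,1)
step 3: (62, 3)  from 1·(41,2) + (21,1)
step 4: (227, 11)  from 3·(62,3) + (41,2)
step 5: (516, 25)  from 2·(227,11) + (62,3)
step 6: (3323, 161)  from 6·(516,25) + (227,11)
step 7: (7162, 347)  from 2·(3323,161) + (516,25)
step 8: (24809, 1202)  from 3·(7162,347) + (3323,161)
…
step 10: (56780, 2751)  from 1·(31971,1549) + (24809,1202)
step 11: (88751, 4300)  from 1·(56780,2751) + (31971,1549)
(x₁, y₁) = (88751, 4300);  88751² − 426·4300² = 1 ✓
(x_2, y_2) = (88751·88751 + 426·4300·4300, 88751·4300 + 4300·88751) = (15753480001, 763258600)
(x_3, y_3) = (88751·15753480001 + 426·4300·763258600, 88751·763258600 + 4300·15753480001) = (2796274207048751, 135479928012900)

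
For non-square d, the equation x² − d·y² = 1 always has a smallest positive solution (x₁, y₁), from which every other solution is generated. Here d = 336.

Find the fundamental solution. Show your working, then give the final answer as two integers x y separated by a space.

√336 → a₀=18, period (3,36); ℓ=2 even so k=1
a_0=18:  p_0=18·1+0=18,  q_0=18·0+1=1
a_1=3:  p_1=3·18+1=55,  q_1=3·1+0=3
(x₁, y₁) = (55, 3);  55² − 336·3² = 1 ✓

55 3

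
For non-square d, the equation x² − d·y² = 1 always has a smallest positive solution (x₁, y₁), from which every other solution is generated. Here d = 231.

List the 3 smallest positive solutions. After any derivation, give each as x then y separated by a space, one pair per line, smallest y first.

√231 → a₀=15, period (5,30); ℓ=2 even so k=1
step 0: (15, 1)  from 15·(1,0) + (0,1)
step 1: (76, 5)  from 5·(15,1) + (1,0)
(x₁, y₁) = (76, 5);  76² − 231·5² = 1 ✓
k=2:  x_2 = 76·76+231·5·5 = 11551,  y_2 = 76·5+5·76 = 760
k=3:  x_3 = 76·11551+231·5·760 = 1755676,  y_3 = 76·760+5·11551 = 115515

76 5
11551 760
1755676 115515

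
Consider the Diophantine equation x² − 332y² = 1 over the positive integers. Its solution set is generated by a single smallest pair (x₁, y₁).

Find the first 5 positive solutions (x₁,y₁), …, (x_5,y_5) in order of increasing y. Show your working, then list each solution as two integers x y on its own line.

13447 738
361643617 19847772
9726043422151 533785979430
261572211433685377 14355640110942648
7034723044571491106887 386080584609905595882

√332 → a₀=18, period (4,1,1,8,1,1,4,36); ℓ=8 even so k=7
k=0  a_k=18  p_k/q_k = 18/1
k=1  a_k=4  p_k/q_k = 73/4
…
k=3  a_k=1  p_k/q_k = 164/9
k=4  a_k=8  p_k/q_k = 1403/77
k=5  a_k=1  p_k/q_k = 1567/86
k=6  a_k=1  p_k/q_k = 2970/163
k=7  a_k=4  p_k/q_k = 13447/738
fundamental: x₁=13447, y₁=738  (since 180821809 − 332·544644 = 1)
(x_2, y_2) = (13447·13447 + 332·738·738, 13447·738 + 738·13447) = (361643617, 19847772)
(x_3, y_3) = (13447·361643617 + 332·738·19847772, 13447·19847772 + 738·361643617) = (9726043422151, 533785979430)
(x_4, y_4) = (13447·9726043422151 + 332·738·533785979430, 13447·533785979430 + 738·9726043422151) = (261572211433685377, 14355640110942648)
(x_5, y_5) = (13447·261572211433685377 + 332·738·14355640110942648, 13447·14355640110942648 + 738·261572211433685377) = (7034723044571491106887, 386080584609905595882)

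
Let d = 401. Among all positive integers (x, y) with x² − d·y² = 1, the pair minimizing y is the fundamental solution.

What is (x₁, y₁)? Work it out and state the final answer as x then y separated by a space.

d=401: √d = [20; 40] (ℓ=1, odd), read p_1/q_1
a_0=20:  p_0=20·1+0=20,  q_0=20·0+1=1
a_1=40:  p_1=40·20+1=801,  q_1=40·1+0=40
fundamental: x₁=801, y₁=40  (since 641601 − 401·1600 = 1)

801 40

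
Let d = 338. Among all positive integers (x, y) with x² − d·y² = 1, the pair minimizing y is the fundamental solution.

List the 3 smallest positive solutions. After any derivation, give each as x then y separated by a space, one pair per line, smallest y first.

√338 → a₀=18, period (2,1,1,2,36); ℓ=5 odd so k=9
step 0: (18, 1)  from 18·(1,0) + (0,1)
…
step 2: (55, 3)  from 1·(37,2) + (18,1)
step 3: (92, 5)  from 1·(55,3) + (37,2)
step 4: (239, 13)  from 2·(92,5) + (55,3)
step 5: (8696, 473)  from 36·(239,13) + (92,5)
…
step 8: (43958, 2391)  from 1·(26327,1432) + (17631,959)
step 9: (114243, 6214)  from 2·(43958,2391) + (26327,1432)
→ (114243, 6214).  Check: 114243²=13051463049, 338·6214²=13051463048, difference 1.
(114243+6214√338)^2 = 26102926097 + 1419812004√338
(114243+6214√338)^3 = 5964153172084899 + 324407165539730√338

114243 6214
26102926097 1419812004
5964153172084899 324407165539730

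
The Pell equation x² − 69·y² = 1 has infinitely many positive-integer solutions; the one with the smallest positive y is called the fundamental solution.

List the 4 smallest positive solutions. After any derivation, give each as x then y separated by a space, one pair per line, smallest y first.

d=69: √d = [8; 3,3,1,4,1,3,3,16] (ℓ=8, even), read p_7/q_7
k=0  a_k=8  p_k/q_k = 8/1
k=1  a_k=3  p_k/q_k = 25/3
k=2  a_k=3  p_k/q_k = 83/10
…
k=5  a_k=1  p_k/q_k = 623/75
k=6  a_k=3  p_k/q_k = 2384/287
k=7  a_k=3  p_k/q_k = 7775/936
fundamental: x₁=7775, y₁=936  (since 60450625 − 69·876096 = 1)
n=2: (7775,936)∘(7775,936) = (7775·7775+69·936·936, 7775·936+936·7775) = (120901249,14554800)
n=3: (120901249,14554800)∘(7775,936) = (7775·120901249+69·936·14554800, 7775·14554800+936·120901249) = (1880014414175,226327139064)
n=4: (1880014414175,226327139064)∘(7775,936) = (7775·1880014414175+69·936·226327139064, 7775·226327139064+936·1880014414175) = (29234224019520001,3519386997890400)

7775 936
120901249 14554800
1880014414175 226327139064
29234224019520001 3519386997890400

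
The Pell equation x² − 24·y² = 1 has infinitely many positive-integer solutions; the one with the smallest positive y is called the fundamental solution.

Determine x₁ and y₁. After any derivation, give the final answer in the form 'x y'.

5 1

√24 = [4; 1,8, …], period ℓ=2 (even) → k=1
i=0: a=4 ⇒ p=4, q=1
i=1: a=1 ⇒ p=5, q=1
fundamental: x₁=5, y₁=1  (since 25 − 24·1 = 1)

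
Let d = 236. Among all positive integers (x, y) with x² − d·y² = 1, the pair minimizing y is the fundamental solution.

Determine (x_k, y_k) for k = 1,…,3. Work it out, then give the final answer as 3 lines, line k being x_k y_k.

√236 → a₀=15, period (2,1,3,5,1,6,1,5,3,1,2,30); ℓ=12 even so k=11
k=0  a_k=15  p_k/q_k = 15/1
k=1  a_k=2  p_k/q_k = 31/2
k=2  a_k=1  p_k/q_k = 46/3
k=3  a_k=3  p_k/q_k = 169/11
k=4  a_k=5  p_k/q_k = 891/58
…
k=6  a_k=6  p_k/q_k = 7251/472
k=7  a_k=1  p_k/q_k = 8311/541
k=8  a_k=5  p_k/q_k = 48806/3177
…
k=10  a_k=1  p_k/q_k = 203535/13249
k=11  a_k=2  p_k/q_k = 561799/36570
(x₁, y₁) = (561799, 36570);  561799² − 236·36570² = 1 ✓
(x_2, y_2) = (561799·561799 + 236·36570·36570, 561799·36570 + 36570·561799) = (631236232801, 41089978860)
(x_3, y_3) = (561799·631236232801 + 236·36570·41089978860, 561799·41089978860 + 36570·631236232801) = (709255768702176199, 46168618067101710)

561799 36570
631236232801 41089978860
709255768702176199 46168618067101710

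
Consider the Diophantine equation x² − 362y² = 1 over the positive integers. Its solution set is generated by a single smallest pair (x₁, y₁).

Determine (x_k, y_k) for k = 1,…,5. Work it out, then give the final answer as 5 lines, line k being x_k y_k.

√362 = [19; 38, …], period ℓ=1 (odd) → k=1
step 0: (19, 1)  from 19·(1,0) + (0,1)
step 1: (723, 38)  from 38·(19,1) + (1,0)
(x₁, y₁) = (723, 38);  723² − 362·38² = 1 ✓
(x_2, y_2) = (723·723 + 362·38·38, 723·38 + 38·723) = (1045457, 54948)
(x_3, y_3) = (723·1045457 + 362·38·54948, 723·54948 + 38·1045457) = (1511730099, 79454770)
(x_4, y_4) = (723·1511730099 + 362·38·79454770, 723·79454770 + 38·1511730099) = (2185960677697, 114891542472)
(x_5, y_5) = (723·2185960677697 + 362·38·114891542472, 723·114891542472 + 38·2185960677697) = (3160897628219763, 166133090959742)

723 38
1045457 54948
1511730099 79454770
2185960677697 114891542472
3160897628219763 166133090959742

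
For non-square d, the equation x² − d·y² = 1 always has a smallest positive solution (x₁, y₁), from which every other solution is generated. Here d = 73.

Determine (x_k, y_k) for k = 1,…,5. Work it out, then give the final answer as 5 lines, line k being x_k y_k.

[8; 1,1,5,5,1,1,16] for √73; ℓ=7 ⇒ convergent index 13
step 0: (8, 1)  from 8·(1,0) + (0,1)
step 1: (9, 1)  from 1·(8,1) + (1,0)
…
step 4: (487, 57)  from 5·(94,11) + (17,2)
…
step 6: (1068, 125)  from 1·(581,68) + (487,57)
…
step 9: (36406, 4261)  from 1·(18737,2193) + (17669,2068)
step 10: (200767, 23498)  from 5·(36406,4261) + (18737,2193)
step 11: (1040241, 121751)  from 5·(200767,23498) + (36406,4261)
step 12: (1241008, 145249)  from 1·(1040241,121751) + (200767,23498)
step 13: (2281249, 267000)  from 1·(1241008,145249) + (1040241,121751)
fundamental: x₁=2281249, y₁=267000  (since 5204097000001 − 73·71289000000 = 1)
n=2: (2281249,267000)∘(2281249,267000) = (2281249·2281249+73·267000·267000, 2281249·267000+267000·2281249) = (10408194000001,1218186966000)
n=3: (10408194000001,1218186966000)∘(2281249,267000) = (2281249·10408194000001+73·267000·1218186966000, 2281249·1218186966000+267000·10408194000001) = (47487364308614281249,5557975596000801000)
n=4: (47487364308614281249,5557975596000801000)∘(2281249,267000) = (2281249·47487364308614281249+73·267000·5557975596000801000, 2281249·5557975596000801000+267000·47487364308614281249) = (216661004683313632776000001,25358252540801244373932000)
n=5: (216661004683313632776000001,25358252540801244373932000)∘(2281249,267000) = (2281249·216661004683313632776000001+73·267000·25358252540801244373932000, 2281249·25358252540801244373932000+267000·216661004683313632776000001) = (988515400545561595548925838281249,115696976500895037877980001335000)

2281249 267000
10408194000001 1218186966000
47487364308614281249 5557975596000801000
216661004683313632776000001 25358252540801244373932000
988515400545561595548925838281249 115696976500895037877980001335000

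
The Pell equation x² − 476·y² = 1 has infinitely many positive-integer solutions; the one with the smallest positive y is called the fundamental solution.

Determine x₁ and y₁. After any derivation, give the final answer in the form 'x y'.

28799 1320

d=476: √d = [21; 1,4,2,10,2,4,1,42] (ℓ=8, even), read p_7/q_7
i=0: a=21 ⇒ p=21, q=1
i=1: a=1 ⇒ p=22, q=1
i=2: a=4 ⇒ p=109, q=5
i=3: a=2 ⇒ p=240, q=11
i=4: a=10 ⇒ p=2509, q=115
i=5: a=2 ⇒ p=5258, q=241
i=6: a=4 ⇒ p=23541, q=1079
i=7: a=1 ⇒ p=28799, q=1320
(x₁, y₁) = (28799, 1320);  28799² − 476·1320² = 1 ✓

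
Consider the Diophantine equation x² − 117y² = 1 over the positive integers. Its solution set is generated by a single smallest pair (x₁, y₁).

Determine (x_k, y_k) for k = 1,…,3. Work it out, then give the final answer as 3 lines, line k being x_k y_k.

649 60
842401 77880
1093435849 101088180

[10; 1,4,2,4,1,20] for √117; ℓ=6 ⇒ convergent index 5
a_0=10:  p_0=10·1+0=10,  q_0=10·0+1=1
…
a_2=4:  p_2=4·11+10=54,  q_2=4·1+1=5
a_3=2:  p_3=2·54+11=119,  q_3=2·5+1=11
a_4=4:  p_4=4·119+54=530,  q_4=4·11+5=49
a_5=1:  p_5=1·530+119=649,  q_5=1·49+11=60
(x₁, y₁) = (649, 60);  649² − 117·60² = 1 ✓
(x_2, y_2) = (649·649 + 117·60·60, 649·60 + 60·649) = (842401, 77880)
(x_3, y_3) = (649·842401 + 117·60·77880, 649·77880 + 60·842401) = (1093435849, 101088180)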